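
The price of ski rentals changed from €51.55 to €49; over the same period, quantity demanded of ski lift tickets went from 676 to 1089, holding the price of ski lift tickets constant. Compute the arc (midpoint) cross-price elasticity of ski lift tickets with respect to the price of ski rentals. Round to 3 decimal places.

-9.227

ΔQ_A = 1089 − 676 = 413; ΔP_B = 49 − 51.55 = -2.55.
Midpoints: Q̄_A = 882.5, P̄_B = 50.27.
ε = (ΔQ_A/Q̄_A)/(ΔP_B/P̄_B) = (413/882.5)/(-2.55/50.27) ≈ -9.227.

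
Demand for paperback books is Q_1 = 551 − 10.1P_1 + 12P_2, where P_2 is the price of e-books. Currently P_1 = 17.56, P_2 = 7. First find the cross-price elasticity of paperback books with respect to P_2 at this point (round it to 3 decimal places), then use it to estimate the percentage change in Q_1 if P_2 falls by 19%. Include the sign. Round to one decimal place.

-3.5%

At P_1 = 17.56, P_2 = 7: Q_1 = 457.644.
∂Q_1/∂P_2 = 12.
ε = (∂Q_1/∂P_2)(P_2/Q_1) = 12.0000 × 7/457.644 ≈ 0.184.
%ΔQ_1 ≈ ε × %ΔP_2 = 0.184 × (-19%) = -3.5%.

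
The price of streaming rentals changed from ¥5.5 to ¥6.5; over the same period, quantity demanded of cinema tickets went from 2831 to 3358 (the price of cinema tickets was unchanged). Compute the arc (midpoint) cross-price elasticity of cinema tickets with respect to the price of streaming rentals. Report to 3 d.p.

1.022

ΔQ_A = 3358 − 2831 = 527; ΔP_B = 6.5 − 5.5 = 1.
Midpoints: Q̄_A = 3094.5, P̄_B = 6.00.
ε = (ΔQ_A/Q̄_A)/(ΔP_B/P̄_B) = (527/3094.5)/(1/6.00) ≈ 1.022.
ε > 0: cinema tickets and streaming rentals are substitutes.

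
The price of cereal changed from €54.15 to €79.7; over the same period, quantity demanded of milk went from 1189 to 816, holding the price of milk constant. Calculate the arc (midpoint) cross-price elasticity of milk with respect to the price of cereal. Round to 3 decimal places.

ΔQ_A = 816 − 1189 = -373; ΔP_B = 79.7 − 54.15 = 25.55.
Midpoints: Q̄_A = 1002.5, P̄_B = 66.92.
ε = (ΔQ_A/Q̄_A)/(ΔP_B/P̄_B) = (-373/1002.5)/(25.55/66.92) ≈ -0.975.

-0.975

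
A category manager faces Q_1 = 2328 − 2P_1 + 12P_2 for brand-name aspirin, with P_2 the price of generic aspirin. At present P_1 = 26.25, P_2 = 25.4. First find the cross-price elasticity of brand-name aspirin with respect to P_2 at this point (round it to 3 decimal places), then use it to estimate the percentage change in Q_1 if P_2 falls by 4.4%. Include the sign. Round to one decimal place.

-0.5%

At P_1 = 26.25, P_2 = 25.4: Q_1 = 2580.3.
∂Q_1/∂P_2 = 12.
ε = (∂Q_1/∂P_2)(P_2/Q_1) = 12.0000 × 25.4/2580.3 ≈ 0.118.
%ΔQ_1 ≈ ε × %ΔP_2 = 0.118 × (-4.4%) = -0.5%.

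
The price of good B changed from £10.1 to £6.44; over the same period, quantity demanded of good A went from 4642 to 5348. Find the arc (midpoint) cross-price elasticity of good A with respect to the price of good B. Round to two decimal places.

ΔQ_A = 5348 − 4642 = 706; ΔP_B = 6.44 − 10.1 = -3.66.
Midpoints: Q̄_A = 4995.0, P̄_B = 8.27.
ε = (ΔQ_A/Q̄_A)/(ΔP_B/P̄_B) = (706/4995.0)/(-3.66/8.27) ≈ -0.32.
ε < 0: good A and good B are complements.

-0.32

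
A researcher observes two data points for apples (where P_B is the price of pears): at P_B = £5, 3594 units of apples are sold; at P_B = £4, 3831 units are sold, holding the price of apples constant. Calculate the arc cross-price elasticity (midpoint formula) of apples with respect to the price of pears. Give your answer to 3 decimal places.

-0.287

ΔQ_A = 3831 − 3594 = 237; ΔP_B = 4 − 5 = -1.
Midpoints: Q̄_A = 3712.5, P̄_B = 4.50.
ε = (ΔQ_A/Q̄_A)/(ΔP_B/P̄_B) = (237/3712.5)/(-1/4.50) ≈ -0.287.
ε < 0: apples and pears are complements.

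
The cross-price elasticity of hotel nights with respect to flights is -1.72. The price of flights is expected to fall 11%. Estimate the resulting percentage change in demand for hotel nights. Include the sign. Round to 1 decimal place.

18.9%

%ΔQ ≈ ε × %ΔP of flights = -1.72 × (-11%) = 18.9%.
Demand for hotel nights rises by about 18.9%.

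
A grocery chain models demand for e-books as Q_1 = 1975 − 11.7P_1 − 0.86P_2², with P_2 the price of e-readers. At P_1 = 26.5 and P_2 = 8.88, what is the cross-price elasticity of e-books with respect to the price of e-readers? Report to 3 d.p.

At P_1 = 26.5 and P_2 = 8.88: Q_1 = 1597.135.
∂Q_1/∂P_2 = -1.72P_2 = -1.72(8.88) = -15.2736.
ε = (∂Q_1/∂P_2)(P_2/Q_1) = -15.2736 × (8.88/1597.135) ≈ -0.085.

-0.085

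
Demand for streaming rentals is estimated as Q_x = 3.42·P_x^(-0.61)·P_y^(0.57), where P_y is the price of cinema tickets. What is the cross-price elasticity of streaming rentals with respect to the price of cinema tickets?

0.57

In a log-linear (constant-elasticity) demand function, the coefficient on the exponent of P_y is the cross-price elasticity.
ε = 0.57. Positive, so streaming rentals and cinema tickets are substitutes.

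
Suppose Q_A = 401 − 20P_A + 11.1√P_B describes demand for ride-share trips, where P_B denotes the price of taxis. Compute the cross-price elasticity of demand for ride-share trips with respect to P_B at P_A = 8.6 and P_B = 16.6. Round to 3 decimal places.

0.082

At P_A = 8.6 and P_B = 16.6: Q_A = 274.225.
∂Q_A/∂P_B = 11.1/(2√P_B) = 11.1/(2√16.6) = 1.3622.
ε = (∂Q_A/∂P_B)(P_B/Q_A) = 1.3622 × (16.6/274.225) ≈ 0.082.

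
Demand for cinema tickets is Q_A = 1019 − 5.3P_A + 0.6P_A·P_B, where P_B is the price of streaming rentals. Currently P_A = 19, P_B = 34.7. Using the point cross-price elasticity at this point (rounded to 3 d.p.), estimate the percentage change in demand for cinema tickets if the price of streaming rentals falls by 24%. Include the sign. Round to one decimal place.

At P_A = 19, P_B = 34.7: Q_A = 1313.88.
∂Q_A/∂P_B = 0.6P_A = 11.4000.
ε = (∂Q_A/∂P_B)(P_B/Q_A) = 11.4000 × 34.7/1313.88 ≈ 0.301.
%ΔQ_A ≈ ε × %ΔP_B = 0.301 × (-24%) = -7.2%.

-7.2%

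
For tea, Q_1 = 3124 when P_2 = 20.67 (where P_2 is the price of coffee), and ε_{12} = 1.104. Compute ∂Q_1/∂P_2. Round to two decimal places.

166.86

ε = (∂Q_1/∂P_2)·(P_2/Q_1) ⇒ ∂Q_1/∂P_2 = ε·Q_1/P_2 = 1.104 × 3124/20.67 ≈ 166.86.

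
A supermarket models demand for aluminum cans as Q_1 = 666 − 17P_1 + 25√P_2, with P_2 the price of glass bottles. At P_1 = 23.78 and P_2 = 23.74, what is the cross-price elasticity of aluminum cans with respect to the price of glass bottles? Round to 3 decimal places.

At P_1 = 23.78 and P_2 = 23.74: Q_1 = 383.549.
∂Q_1/∂P_2 = 25/(2√P_2) = 25/(2√23.74) = 2.5655.
ε = (∂Q_1/∂P_2)(P_2/Q_1) = 2.5655 × (23.74/383.549) ≈ 0.159.
ε > 0: substitutes.

0.159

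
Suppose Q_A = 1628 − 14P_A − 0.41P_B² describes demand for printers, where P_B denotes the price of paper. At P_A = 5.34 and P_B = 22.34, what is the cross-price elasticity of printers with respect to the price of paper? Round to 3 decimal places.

-0.303

At P_A = 5.34 and P_B = 22.34: Q_A = 1348.619.
∂Q_A/∂P_B = -0.82P_B = -0.82(22.34) = -18.3188.
ε = (∂Q_A/∂P_B)(P_B/Q_A) = -18.3188 × (22.34/1348.619) ≈ -0.303.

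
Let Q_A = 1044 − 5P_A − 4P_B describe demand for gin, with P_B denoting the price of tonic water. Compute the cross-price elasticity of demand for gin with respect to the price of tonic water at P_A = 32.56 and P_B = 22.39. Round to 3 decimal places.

-0.113

At P_A = 32.56 and P_B = 22.39: Q_A = 791.64.
∂Q_A/∂P_B = -4.
ε = (∂Q_A/∂P_B)(P_B/Q_A) = -4 × (22.39/791.64) ≈ -0.113.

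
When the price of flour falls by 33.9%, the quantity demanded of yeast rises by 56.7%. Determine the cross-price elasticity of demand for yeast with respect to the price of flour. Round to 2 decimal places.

ε = (%ΔQ of yeast) / (%ΔP of flour) = (56.7%) / (-33.9%) ≈ -1.67.
Negative cross-price elasticity: complements.

-1.67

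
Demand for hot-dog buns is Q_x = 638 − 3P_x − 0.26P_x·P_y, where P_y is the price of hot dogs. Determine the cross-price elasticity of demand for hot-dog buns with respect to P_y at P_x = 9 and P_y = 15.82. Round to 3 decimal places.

At P_x = 9 and P_y = 15.82: Q_x = 573.981.
∂Q_x/∂P_y = -0.26P_x = -0.26(9) = -2.3400.
ε = (∂Q_x/∂P_y)(P_y/Q_x) = -2.3400 × (15.82/573.981) ≈ -0.064.

-0.064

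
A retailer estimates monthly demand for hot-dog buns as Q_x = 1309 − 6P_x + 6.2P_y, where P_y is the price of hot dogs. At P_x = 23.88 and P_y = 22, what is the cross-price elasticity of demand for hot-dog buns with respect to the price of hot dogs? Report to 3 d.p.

At P_x = 23.88 and P_y = 22: Q_x = 1302.12.
∂Q_x/∂P_y = 6.2.
ε = (∂Q_x/∂P_y)(P_y/Q_x) = 6.2 × (22/1302.12) ≈ 0.105.

0.105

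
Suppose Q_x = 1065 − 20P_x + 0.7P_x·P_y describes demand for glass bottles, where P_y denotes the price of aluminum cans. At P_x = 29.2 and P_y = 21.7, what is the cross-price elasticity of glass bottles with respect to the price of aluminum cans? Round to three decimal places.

0.480

At P_x = 29.2 and P_y = 21.7: Q_x = 924.548.
∂Q_x/∂P_y = 0.7P_x = 0.7(29.2) = 20.4400.
ε = (∂Q_x/∂P_y)(P_y/Q_x) = 20.4400 × (21.7/924.548) ≈ 0.480.
ε > 0: substitutes.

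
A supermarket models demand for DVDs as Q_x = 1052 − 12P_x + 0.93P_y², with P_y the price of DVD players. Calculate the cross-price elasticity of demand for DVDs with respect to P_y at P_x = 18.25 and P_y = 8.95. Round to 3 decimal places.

At P_x = 18.25 and P_y = 8.95: Q_x = 907.495.
∂Q_x/∂P_y = 1.86P_y = 1.86(8.95) = 16.6470.
ε = (∂Q_x/∂P_y)(P_y/Q_x) = 16.6470 × (8.95/907.495) ≈ 0.164.

0.164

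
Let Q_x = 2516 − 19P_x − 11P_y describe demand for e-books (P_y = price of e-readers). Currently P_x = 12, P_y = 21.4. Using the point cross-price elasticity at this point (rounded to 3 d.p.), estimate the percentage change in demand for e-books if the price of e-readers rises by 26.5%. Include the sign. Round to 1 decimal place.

-3.0%

At P_x = 12, P_y = 21.4: Q_x = 2052.6.
∂Q_x/∂P_y = -11.
ε = (∂Q_x/∂P_y)(P_y/Q_x) = -11.0000 × 21.4/2052.6 ≈ -0.115.
%ΔQ_x ≈ ε × %ΔP_y = -0.115 × (26.5%) = -3.0%.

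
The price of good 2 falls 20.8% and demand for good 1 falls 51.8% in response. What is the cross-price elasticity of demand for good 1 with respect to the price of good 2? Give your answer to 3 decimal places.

ε = (%ΔQ of good 1) / (%ΔP of good 2) = (-51.8%) / (-20.8%) ≈ 2.490.
Positive cross-price elasticity: substitutes.

2.490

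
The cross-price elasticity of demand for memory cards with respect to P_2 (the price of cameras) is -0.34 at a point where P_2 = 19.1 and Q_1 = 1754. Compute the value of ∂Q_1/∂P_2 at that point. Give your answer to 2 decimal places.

ε = (∂Q_1/∂P_2)·(P_2/Q_1) ⇒ ∂Q_1/∂P_2 = ε·Q_1/P_2 = -0.34 × 1754/19.1 ≈ -31.22.

-31.22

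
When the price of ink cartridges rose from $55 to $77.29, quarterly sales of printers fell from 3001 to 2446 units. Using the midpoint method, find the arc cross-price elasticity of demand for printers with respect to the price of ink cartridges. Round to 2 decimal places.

ΔQ_A = 2446 − 3001 = -555; ΔP_B = 77.29 − 55 = 22.29.
Midpoints: Q̄_A = 2723.5, P̄_B = 66.15.
ε = (ΔQ_A/Q̄_A)/(ΔP_B/P̄_B) = (-555/2723.5)/(22.29/66.15) ≈ -0.60.

-0.60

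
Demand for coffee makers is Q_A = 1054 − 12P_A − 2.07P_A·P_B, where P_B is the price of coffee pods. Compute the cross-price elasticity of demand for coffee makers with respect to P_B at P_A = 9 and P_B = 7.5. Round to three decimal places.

At P_A = 9 and P_B = 7.5: Q_A = 806.275.
∂Q_A/∂P_B = -2.07P_A = -2.07(9) = -18.6300.
ε = (∂Q_A/∂P_B)(P_B/Q_A) = -18.6300 × (7.5/806.275) ≈ -0.173.
ε < 0: complements.

-0.173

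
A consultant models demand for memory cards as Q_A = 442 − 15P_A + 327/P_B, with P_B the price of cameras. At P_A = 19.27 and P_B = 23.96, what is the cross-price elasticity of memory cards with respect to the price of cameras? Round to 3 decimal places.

-0.082

At P_A = 19.27 and P_B = 23.96: Q_A = 166.598.
∂Q_A/∂P_B = −327/P_B² = -0.5696.
ε = (∂Q_A/∂P_B)(P_B/Q_A) = -0.5696 × (23.96/166.598) ≈ -0.082.
ε < 0: complements.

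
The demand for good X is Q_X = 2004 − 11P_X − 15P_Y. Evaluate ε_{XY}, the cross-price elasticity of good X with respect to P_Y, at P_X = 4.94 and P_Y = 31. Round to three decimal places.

-0.313

At P_X = 4.94 and P_Y = 31: Q_X = 1484.66.
∂Q_X/∂P_Y = -15.
ε = (∂Q_X/∂P_Y)(P_Y/Q_X) = -15 × (31/1484.66) ≈ -0.313.
Since ε < 0, good X and good Y are complements.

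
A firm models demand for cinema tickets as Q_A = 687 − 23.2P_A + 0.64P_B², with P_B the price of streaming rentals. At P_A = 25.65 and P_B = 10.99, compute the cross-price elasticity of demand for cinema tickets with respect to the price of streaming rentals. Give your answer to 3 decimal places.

0.914

At P_A = 25.65 and P_B = 10.99: Q_A = 169.219.
∂Q_A/∂P_B = 1.28P_B = 1.28(10.99) = 14.0672.
ε = (∂Q_A/∂P_B)(P_B/Q_A) = 14.0672 × (10.99/169.219) ≈ 0.914.
ε > 0: substitutes.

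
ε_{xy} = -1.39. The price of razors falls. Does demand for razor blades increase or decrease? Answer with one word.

increase

ε < 0 and the price of razors falls, so the quantity of razor blades moves in the opposite direction: it increases.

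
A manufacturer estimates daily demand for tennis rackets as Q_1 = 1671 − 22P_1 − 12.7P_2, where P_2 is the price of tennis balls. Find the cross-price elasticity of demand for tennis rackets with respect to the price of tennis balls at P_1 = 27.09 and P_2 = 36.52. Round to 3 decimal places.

At P_1 = 27.09 and P_2 = 36.52: Q_1 = 611.216.
∂Q_1/∂P_2 = -12.7.
ε = (∂Q_1/∂P_2)(P_2/Q_1) = -12.7 × (36.52/611.216) ≈ -0.759.
Since ε < 0, tennis rackets and tennis balls are complements.

-0.759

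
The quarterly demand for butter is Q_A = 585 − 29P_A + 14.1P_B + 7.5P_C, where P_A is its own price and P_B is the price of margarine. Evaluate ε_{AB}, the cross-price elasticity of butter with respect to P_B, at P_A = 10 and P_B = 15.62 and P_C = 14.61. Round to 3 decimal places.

At P_A = 10 and P_B = 15.62 and P_C = 14.61: Q_A = 624.817.
∂Q_A/∂P_B = 14.1.
ε = (∂Q_A/∂P_B)(P_B/Q_A) = 14.1 × (15.62/624.817) ≈ 0.352.

0.352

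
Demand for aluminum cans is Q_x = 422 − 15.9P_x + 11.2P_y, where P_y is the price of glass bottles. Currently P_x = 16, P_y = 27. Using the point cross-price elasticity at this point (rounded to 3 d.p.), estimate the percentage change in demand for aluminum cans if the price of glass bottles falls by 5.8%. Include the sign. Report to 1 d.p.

-3.7%

At P_x = 16, P_y = 27: Q_x = 470.
∂Q_x/∂P_y = 11.2.
ε = (∂Q_x/∂P_y)(P_y/Q_x) = 11.2000 × 27/470 ≈ 0.643.
%ΔQ_x ≈ ε × %ΔP_y = 0.643 × (-5.8%) = -3.7%.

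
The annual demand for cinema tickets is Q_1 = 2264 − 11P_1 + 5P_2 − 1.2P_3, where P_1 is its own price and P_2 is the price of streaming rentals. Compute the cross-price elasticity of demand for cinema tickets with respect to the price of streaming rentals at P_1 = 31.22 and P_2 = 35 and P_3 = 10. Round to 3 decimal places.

0.084

At P_1 = 31.22 and P_2 = 35 and P_3 = 10: Q_1 = 2083.58.
∂Q_1/∂P_2 = 5.
ε = (∂Q_1/∂P_2)(P_2/Q_1) = 5 × (35/2083.58) ≈ 0.084.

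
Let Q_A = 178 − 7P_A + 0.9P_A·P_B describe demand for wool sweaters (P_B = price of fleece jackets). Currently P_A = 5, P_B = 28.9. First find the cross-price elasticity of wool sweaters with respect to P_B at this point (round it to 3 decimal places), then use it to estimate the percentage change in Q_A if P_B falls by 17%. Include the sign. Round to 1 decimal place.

-8.1%

At P_A = 5, P_B = 28.9: Q_A = 273.05.
∂Q_A/∂P_B = 0.9P_A = 4.5000.
ε = (∂Q_A/∂P_B)(P_B/Q_A) = 4.5000 × 28.9/273.05 ≈ 0.476.
%ΔQ_A ≈ ε × %ΔP_B = 0.476 × (-17%) = -8.1%.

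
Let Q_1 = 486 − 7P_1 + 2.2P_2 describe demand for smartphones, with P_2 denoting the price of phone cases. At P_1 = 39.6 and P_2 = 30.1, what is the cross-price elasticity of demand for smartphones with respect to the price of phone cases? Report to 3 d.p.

0.241

At P_1 = 39.6 and P_2 = 30.1: Q_1 = 275.02.
∂Q_1/∂P_2 = 2.2.
ε = (∂Q_1/∂P_2)(P_2/Q_1) = 2.2 × (30.1/275.02) ≈ 0.241.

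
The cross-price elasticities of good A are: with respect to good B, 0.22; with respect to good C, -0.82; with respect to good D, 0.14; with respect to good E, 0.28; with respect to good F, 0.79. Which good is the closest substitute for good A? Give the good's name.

Substitutes have ε > 0. Among the positive values, 0.79 (good F) is largest.

good F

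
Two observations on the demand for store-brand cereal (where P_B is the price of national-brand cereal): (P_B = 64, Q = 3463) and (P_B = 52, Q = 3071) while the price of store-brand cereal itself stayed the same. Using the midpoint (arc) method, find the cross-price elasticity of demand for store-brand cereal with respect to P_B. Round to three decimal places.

ΔQ_A = 3071 − 3463 = -392; ΔP_B = 52 − 64 = -12.
Midpoints: Q̄_A = 3267.0, P̄_B = 58.00.
ε = (ΔQ_A/Q̄_A)/(ΔP_B/P̄_B) = (-392/3267.0)/(-12/58.00) ≈ 0.580.
ε > 0: store-brand cereal and national-brand cereal are substitutes.

0.580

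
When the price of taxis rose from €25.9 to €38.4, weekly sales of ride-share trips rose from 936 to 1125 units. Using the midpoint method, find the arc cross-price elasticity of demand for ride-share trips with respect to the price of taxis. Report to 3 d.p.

0.472

ΔQ_A = 1125 − 936 = 189; ΔP_B = 38.4 − 25.9 = 12.5.
Midpoints: Q̄_A = 1030.5, P̄_B = 32.15.
ε = (ΔQ_A/Q̄_A)/(ΔP_B/P̄_B) = (189/1030.5)/(12.5/32.15) ≈ 0.472.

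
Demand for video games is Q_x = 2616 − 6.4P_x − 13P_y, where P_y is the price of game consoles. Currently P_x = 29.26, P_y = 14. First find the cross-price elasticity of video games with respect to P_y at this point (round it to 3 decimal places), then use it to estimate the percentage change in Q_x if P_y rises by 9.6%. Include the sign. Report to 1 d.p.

At P_x = 29.26, P_y = 14: Q_x = 2246.736.
∂Q_x/∂P_y = -13.
ε = (∂Q_x/∂P_y)(P_y/Q_x) = -13.0000 × 14/2246.736 ≈ -0.081.
%ΔQ_x ≈ ε × %ΔP_y = -0.081 × (9.6%) = -0.8%.

-0.8%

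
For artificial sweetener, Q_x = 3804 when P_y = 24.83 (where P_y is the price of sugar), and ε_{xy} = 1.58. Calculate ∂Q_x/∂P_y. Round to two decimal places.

242.06

ε = (∂Q_x/∂P_y)·(P_y/Q_x) ⇒ ∂Q_x/∂P_y = ε·Q_x/P_y = 1.58 × 3804/24.83 ≈ 242.06.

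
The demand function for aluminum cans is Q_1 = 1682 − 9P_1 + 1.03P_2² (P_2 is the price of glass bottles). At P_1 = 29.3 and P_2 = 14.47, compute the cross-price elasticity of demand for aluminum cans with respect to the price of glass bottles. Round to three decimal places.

0.264

At P_1 = 29.3 and P_2 = 14.47: Q_1 = 1633.962.
∂Q_1/∂P_2 = 2.06P_2 = 2.06(14.47) = 29.8082.
ε = (∂Q_1/∂P_2)(P_2/Q_1) = 29.8082 × (14.47/1633.962) ≈ 0.264.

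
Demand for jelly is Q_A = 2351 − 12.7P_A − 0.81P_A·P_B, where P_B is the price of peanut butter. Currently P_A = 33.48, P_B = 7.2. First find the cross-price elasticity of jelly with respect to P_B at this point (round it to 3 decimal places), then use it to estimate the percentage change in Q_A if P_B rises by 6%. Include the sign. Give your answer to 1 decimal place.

At P_A = 33.48, P_B = 7.2: Q_A = 1730.549.
∂Q_A/∂P_B = -0.81P_A = -27.1188.
ε = (∂Q_A/∂P_B)(P_B/Q_A) = -27.1188 × 7.2/1730.549 ≈ -0.113.
%ΔQ_A ≈ ε × %ΔP_B = -0.113 × (6%) = -0.7%.

-0.7%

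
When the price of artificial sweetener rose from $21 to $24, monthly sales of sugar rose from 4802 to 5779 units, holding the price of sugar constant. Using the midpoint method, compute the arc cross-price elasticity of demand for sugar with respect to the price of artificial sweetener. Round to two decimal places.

ΔQ_A = 5779 − 4802 = 977; ΔP_B = 24 − 21 = 3.
Midpoints: Q̄_A = 5290.5, P̄_B = 22.50.
ε = (ΔQ_A/Q̄_A)/(ΔP_B/P̄_B) = (977/5290.5)/(3/22.50) ≈ 1.39.
ε > 0: sugar and artificial sweetener are substitutes.

1.39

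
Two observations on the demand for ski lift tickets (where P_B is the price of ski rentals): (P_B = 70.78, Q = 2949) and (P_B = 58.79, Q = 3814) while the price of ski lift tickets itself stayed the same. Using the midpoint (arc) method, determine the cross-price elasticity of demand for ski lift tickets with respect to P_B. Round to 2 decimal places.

-1.38

ΔQ_A = 3814 − 2949 = 865; ΔP_B = 58.79 − 70.78 = -11.99.
Midpoints: Q̄_A = 3381.5, P̄_B = 64.78.
ε = (ΔQ_A/Q̄_A)/(ΔP_B/P̄_B) = (865/3381.5)/(-11.99/64.78) ≈ -1.38.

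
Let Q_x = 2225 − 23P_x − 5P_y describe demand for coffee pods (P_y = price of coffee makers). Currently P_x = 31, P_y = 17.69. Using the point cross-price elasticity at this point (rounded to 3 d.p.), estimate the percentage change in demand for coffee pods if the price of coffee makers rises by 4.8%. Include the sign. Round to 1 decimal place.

At P_x = 31, P_y = 17.69: Q_x = 1423.55.
∂Q_x/∂P_y = -5.
ε = (∂Q_x/∂P_y)(P_y/Q_x) = -5.0000 × 17.69/1423.55 ≈ -0.062.
%ΔQ_x ≈ ε × %ΔP_y = -0.062 × (4.8%) = -0.3%.

-0.3%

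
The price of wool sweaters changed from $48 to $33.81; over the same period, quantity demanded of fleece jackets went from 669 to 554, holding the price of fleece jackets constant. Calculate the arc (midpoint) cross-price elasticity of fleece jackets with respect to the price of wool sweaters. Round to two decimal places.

ΔQ_A = 554 − 669 = -115; ΔP_B = 33.81 − 48 = -14.19.
Midpoints: Q̄_A = 611.5, P̄_B = 40.91.
ε = (ΔQ_A/Q̄_A)/(ΔP_B/P̄_B) = (-115/611.5)/(-14.19/40.91) ≈ 0.54.

0.54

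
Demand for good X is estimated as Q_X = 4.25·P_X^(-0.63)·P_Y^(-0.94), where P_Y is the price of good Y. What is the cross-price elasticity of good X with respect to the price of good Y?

-0.94

In a log-linear (constant-elasticity) demand function, the coefficient on the exponent of P_Y is the cross-price elasticity.
ε = -0.94. Negative, so good X and good Y are complements.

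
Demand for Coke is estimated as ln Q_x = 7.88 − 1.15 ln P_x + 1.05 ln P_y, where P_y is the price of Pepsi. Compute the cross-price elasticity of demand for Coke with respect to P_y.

1.05

In a log-linear (constant-elasticity) demand function, the coefficient on ln P_y is the cross-price elasticity.
ε = 1.05. Positive, so Coke and Pepsi are substitutes.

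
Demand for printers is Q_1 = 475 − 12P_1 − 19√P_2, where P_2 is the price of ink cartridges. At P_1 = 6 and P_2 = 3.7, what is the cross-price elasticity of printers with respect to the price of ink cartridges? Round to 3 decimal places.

At P_1 = 6 and P_2 = 3.7: Q_1 = 366.453.
∂Q_1/∂P_2 = -19/(2√P_2) = -19/(2√3.7) = -4.9388.
ε = (∂Q_1/∂P_2)(P_2/Q_1) = -4.9388 × (3.7/366.453) ≈ -0.050.

-0.050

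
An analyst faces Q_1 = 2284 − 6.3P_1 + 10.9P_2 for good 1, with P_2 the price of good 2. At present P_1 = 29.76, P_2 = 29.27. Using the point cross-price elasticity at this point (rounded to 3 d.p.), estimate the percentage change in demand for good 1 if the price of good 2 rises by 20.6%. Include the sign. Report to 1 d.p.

At P_1 = 29.76, P_2 = 29.27: Q_1 = 2415.555.
∂Q_1/∂P_2 = 10.9.
ε = (∂Q_1/∂P_2)(P_2/Q_1) = 10.9000 × 29.27/2415.555 ≈ 0.132.
%ΔQ_1 ≈ ε × %ΔP_2 = 0.132 × (20.6%) = 2.7%.

2.7%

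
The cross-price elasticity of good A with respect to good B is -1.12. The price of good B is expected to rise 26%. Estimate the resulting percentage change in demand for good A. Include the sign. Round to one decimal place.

%ΔQ ≈ ε × %ΔP of good B = -1.12 × (26%) = -29.1%.
Demand for good A falls by about 29.1%.

-29.1%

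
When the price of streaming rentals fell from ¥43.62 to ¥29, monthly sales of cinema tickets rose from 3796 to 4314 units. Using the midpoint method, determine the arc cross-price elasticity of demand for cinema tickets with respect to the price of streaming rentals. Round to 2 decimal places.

ΔQ_A = 4314 − 3796 = 518; ΔP_B = 29 − 43.62 = -14.62.
Midpoints: Q̄_A = 4055.0, P̄_B = 36.31.
ε = (ΔQ_A/Q̄_A)/(ΔP_B/P̄_B) = (518/4055.0)/(-14.62/36.31) ≈ -0.32.
ε < 0: cinema tickets and streaming rentals are complements.

-0.32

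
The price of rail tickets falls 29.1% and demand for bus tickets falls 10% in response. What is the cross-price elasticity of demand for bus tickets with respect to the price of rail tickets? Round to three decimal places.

0.344

ε = (%ΔQ of bus tickets) / (%ΔP of rail tickets) = (-10%) / (-29.1%) ≈ 0.344.
Positive cross-price elasticity: substitutes.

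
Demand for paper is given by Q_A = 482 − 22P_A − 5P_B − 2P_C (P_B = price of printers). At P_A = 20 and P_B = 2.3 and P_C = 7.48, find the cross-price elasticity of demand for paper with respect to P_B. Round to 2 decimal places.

At P_A = 20 and P_B = 2.3 and P_C = 7.48: Q_A = 15.54.
∂Q_A/∂P_B = -5.
ε = (∂Q_A/∂P_B)(P_B/Q_A) = -5 × (2.3/15.54) ≈ -0.74.

-0.74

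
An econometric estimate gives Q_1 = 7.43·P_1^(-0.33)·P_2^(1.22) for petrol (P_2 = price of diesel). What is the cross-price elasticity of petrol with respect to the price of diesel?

1.22

In a log-linear (constant-elasticity) demand function, the coefficient on the exponent of P_2 is the cross-price elasticity.
ε = 1.22. Positive, so petrol and diesel are substitutes.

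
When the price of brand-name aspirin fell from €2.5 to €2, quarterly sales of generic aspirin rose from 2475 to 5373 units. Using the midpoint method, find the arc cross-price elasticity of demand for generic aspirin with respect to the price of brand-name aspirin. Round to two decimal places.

ΔQ_A = 5373 − 2475 = 2898; ΔP_B = 2 − 2.5 = -0.5.
Midpoints: Q̄_A = 3924.0, P̄_B = 2.25.
ε = (ΔQ_A/Q̄_A)/(ΔP_B/P̄_B) = (2898/3924.0)/(-0.5/2.25) ≈ -3.32.
ε < 0: generic aspirin and brand-name aspirin are complements.

-3.32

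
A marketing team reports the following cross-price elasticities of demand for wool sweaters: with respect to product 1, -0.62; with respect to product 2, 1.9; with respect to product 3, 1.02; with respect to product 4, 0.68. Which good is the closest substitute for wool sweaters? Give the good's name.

Substitutes have ε > 0. Among the positive values, 1.9 (product 2) is largest.

product 2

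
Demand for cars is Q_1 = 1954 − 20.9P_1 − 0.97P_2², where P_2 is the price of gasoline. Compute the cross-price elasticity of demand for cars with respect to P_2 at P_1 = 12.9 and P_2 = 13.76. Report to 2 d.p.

-0.24

At P_1 = 12.9 and P_2 = 13.76: Q_1 = 1500.733.
∂Q_1/∂P_2 = -1.94P_2 = -1.94(13.76) = -26.6944.
ε = (∂Q_1/∂P_2)(P_2/Q_1) = -26.6944 × (13.76/1500.733) ≈ -0.24.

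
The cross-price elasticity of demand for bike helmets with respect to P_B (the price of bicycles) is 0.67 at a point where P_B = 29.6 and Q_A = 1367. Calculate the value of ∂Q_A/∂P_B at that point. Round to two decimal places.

30.94

ε = (∂Q_A/∂P_B)·(P_B/Q_A) ⇒ ∂Q_A/∂P_B = ε·Q_A/P_B = 0.67 × 1367/29.6 ≈ 30.94.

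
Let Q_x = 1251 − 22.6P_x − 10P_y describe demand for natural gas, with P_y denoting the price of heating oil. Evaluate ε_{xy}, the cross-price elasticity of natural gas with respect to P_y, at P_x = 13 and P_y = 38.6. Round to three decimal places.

At P_x = 13 and P_y = 38.6: Q_x = 571.2.
∂Q_x/∂P_y = -10.
ε = (∂Q_x/∂P_y)(P_y/Q_x) = -10 × (38.6/571.2) ≈ -0.676.

-0.676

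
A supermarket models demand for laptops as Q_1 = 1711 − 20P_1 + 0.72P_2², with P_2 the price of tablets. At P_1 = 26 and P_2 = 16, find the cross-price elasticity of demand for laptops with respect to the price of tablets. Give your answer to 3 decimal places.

0.268

At P_1 = 26 and P_2 = 16: Q_1 = 1375.32.
∂Q_1/∂P_2 = 1.44P_2 = 1.44(16) = 23.0400.
ε = (∂Q_1/∂P_2)(P_2/Q_1) = 23.0400 × (16/1375.32) ≈ 0.268.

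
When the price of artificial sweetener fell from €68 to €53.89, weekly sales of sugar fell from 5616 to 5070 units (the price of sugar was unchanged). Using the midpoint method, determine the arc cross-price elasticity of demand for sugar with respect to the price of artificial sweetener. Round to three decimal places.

ΔQ_A = 5070 − 5616 = -546; ΔP_B = 53.89 − 68 = -14.11.
Midpoints: Q̄_A = 5343.0, P̄_B = 60.95.
ε = (ΔQ_A/Q̄_A)/(ΔP_B/P̄_B) = (-546/5343.0)/(-14.11/60.95) ≈ 0.441.
ε > 0: sugar and artificial sweetener are substitutes.

0.441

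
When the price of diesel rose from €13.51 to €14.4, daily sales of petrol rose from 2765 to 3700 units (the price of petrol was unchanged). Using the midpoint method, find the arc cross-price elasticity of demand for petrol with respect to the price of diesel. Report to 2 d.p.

4.54

ΔQ_A = 3700 − 2765 = 935; ΔP_B = 14.4 − 13.51 = 0.89.
Midpoints: Q̄_A = 3232.5, P̄_B = 13.96.
ε = (ΔQ_A/Q̄_A)/(ΔP_B/P̄_B) = (935/3232.5)/(0.89/13.96) ≈ 4.54.
ε > 0: petrol and diesel are substitutes.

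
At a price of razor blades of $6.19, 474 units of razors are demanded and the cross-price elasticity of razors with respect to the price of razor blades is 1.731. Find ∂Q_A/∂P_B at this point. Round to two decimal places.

ε = (∂Q_A/∂P_B)·(P_B/Q_A) ⇒ ∂Q_A/∂P_B = ε·Q_A/P_B = 1.731 × 474/6.19 ≈ 132.55.

132.55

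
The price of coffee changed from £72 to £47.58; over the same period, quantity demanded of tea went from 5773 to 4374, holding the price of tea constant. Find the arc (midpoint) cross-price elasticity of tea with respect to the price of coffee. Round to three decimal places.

0.675

ΔQ_A = 4374 − 5773 = -1399; ΔP_B = 47.58 − 72 = -24.42.
Midpoints: Q̄_A = 5073.5, P̄_B = 59.79.
ε = (ΔQ_A/Q̄_A)/(ΔP_B/P̄_B) = (-1399/5073.5)/(-24.42/59.79) ≈ 0.675.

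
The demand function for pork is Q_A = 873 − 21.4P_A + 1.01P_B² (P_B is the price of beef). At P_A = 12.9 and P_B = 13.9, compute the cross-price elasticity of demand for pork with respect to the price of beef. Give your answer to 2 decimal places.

0.49

At P_A = 12.9 and P_B = 13.9: Q_A = 792.082.
∂Q_A/∂P_B = 2.02P_B = 2.02(13.9) = 28.0780.
ε = (∂Q_A/∂P_B)(P_B/Q_A) = 28.0780 × (13.9/792.082) ≈ 0.49.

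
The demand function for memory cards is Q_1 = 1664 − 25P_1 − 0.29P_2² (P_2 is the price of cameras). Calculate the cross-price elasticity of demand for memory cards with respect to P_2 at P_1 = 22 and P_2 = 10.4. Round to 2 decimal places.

At P_1 = 22 and P_2 = 10.4: Q_1 = 1082.634.
∂Q_1/∂P_2 = -0.58P_2 = -0.58(10.4) = -6.0320.
ε = (∂Q_1/∂P_2)(P_2/Q_1) = -6.0320 × (10.4/1082.634) ≈ -0.06.
ε < 0: complements.

-0.06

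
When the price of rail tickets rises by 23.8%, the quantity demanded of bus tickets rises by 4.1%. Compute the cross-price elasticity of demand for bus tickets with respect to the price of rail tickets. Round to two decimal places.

0.17

ε = (%ΔQ of bus tickets) / (%ΔP of rail tickets) = (4.1%) / (23.8%) ≈ 0.17.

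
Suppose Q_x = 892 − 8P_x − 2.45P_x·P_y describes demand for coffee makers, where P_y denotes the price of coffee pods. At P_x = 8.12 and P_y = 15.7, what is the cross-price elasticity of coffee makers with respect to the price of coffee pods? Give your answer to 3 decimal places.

-0.607

At P_x = 8.12 and P_y = 15.7: Q_x = 514.704.
∂Q_x/∂P_y = -2.45P_x = -2.45(8.12) = -19.8940.
ε = (∂Q_x/∂P_y)(P_y/Q_x) = -19.8940 × (15.7/514.704) ≈ -0.607.
ε < 0: complements.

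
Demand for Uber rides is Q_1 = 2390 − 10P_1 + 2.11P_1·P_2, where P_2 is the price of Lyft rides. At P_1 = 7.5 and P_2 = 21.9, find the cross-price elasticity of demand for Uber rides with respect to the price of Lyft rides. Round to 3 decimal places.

0.130

At P_1 = 7.5 and P_2 = 21.9: Q_1 = 2661.568.
∂Q_1/∂P_2 = 2.11P_1 = 2.11(7.5) = 15.8250.
ε = (∂Q_1/∂P_2)(P_2/Q_1) = 15.8250 × (21.9/2661.568) ≈ 0.130.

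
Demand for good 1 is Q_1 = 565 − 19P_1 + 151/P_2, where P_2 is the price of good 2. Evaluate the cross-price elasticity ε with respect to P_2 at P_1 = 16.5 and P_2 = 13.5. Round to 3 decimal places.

-0.043

At P_1 = 16.5 and P_2 = 13.5: Q_1 = 262.685.
∂Q_1/∂P_2 = −151/P_2² = -0.8285.
ε = (∂Q_1/∂P_2)(P_2/Q_1) = -0.8285 × (13.5/262.685) ≈ -0.043.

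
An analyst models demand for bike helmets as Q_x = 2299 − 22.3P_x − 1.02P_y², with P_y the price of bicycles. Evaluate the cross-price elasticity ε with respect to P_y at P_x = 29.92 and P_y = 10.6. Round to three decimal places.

-0.151

At P_x = 29.92 and P_y = 10.6: Q_x = 1517.177.
∂Q_x/∂P_y = -2.04P_y = -2.04(10.6) = -21.6240.
ε = (∂Q_x/∂P_y)(P_y/Q_x) = -21.6240 × (10.6/1517.177) ≈ -0.151.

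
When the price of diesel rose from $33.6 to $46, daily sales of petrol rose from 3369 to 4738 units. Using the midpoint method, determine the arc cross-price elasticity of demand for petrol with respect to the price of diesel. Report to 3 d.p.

ΔQ_A = 4738 − 3369 = 1369; ΔP_B = 46 − 33.6 = 12.4.
Midpoints: Q̄_A = 4053.5, P̄_B = 39.80.
ε = (ΔQ_A/Q̄_A)/(ΔP_B/P̄_B) = (1369/4053.5)/(12.4/39.80) ≈ 1.084.

1.084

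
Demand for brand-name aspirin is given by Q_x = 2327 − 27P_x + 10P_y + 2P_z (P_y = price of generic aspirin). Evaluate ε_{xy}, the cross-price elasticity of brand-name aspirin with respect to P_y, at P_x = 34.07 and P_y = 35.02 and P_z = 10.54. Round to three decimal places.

At P_x = 34.07 and P_y = 35.02 and P_z = 10.54: Q_x = 1778.39.
∂Q_x/∂P_y = 10.
ε = (∂Q_x/∂P_y)(P_y/Q_x) = 10 × (35.02/1778.39) ≈ 0.197.
Since ε > 0, brand-name aspirin and generic aspirin are substitutes.

0.197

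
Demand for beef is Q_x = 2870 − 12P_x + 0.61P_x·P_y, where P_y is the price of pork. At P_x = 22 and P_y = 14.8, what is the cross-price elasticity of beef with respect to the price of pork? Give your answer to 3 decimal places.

At P_x = 22 and P_y = 14.8: Q_x = 2804.616.
∂Q_x/∂P_y = 0.61P_x = 0.61(22) = 13.4200.
ε = (∂Q_x/∂P_y)(P_y/Q_x) = 13.4200 × (14.8/2804.616) ≈ 0.071.
ε > 0: substitutes.

0.071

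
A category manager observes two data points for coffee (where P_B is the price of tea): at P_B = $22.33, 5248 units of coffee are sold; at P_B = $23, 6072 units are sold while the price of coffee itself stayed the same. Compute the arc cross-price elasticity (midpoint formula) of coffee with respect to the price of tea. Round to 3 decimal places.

ΔQ_A = 6072 − 5248 = 824; ΔP_B = 23 − 22.33 = 0.67.
Midpoints: Q̄_A = 5660.0, P̄_B = 22.66.
ε = (ΔQ_A/Q̄_A)/(ΔP_B/P̄_B) = (824/5660.0)/(0.67/22.66) ≈ 4.925.
ε > 0: coffee and tea are substitutes.

4.925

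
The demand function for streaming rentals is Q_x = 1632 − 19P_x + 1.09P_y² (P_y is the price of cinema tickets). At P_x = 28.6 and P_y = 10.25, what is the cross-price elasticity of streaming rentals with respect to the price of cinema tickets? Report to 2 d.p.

At P_x = 28.6 and P_y = 10.25: Q_x = 1203.118.
∂Q_x/∂P_y = 2.18P_y = 2.18(10.25) = 22.3450.
ε = (∂Q_x/∂P_y)(P_y/Q_x) = 22.3450 × (10.25/1203.118) ≈ 0.19.
ε > 0: substitutes.

0.19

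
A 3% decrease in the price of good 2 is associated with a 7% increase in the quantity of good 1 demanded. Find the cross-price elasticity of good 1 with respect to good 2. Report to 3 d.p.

-2.333

ε = (%ΔQ of good 1) / (%ΔP of good 2) = (7%) / (-3%) ≈ -2.333.
Negative cross-price elasticity: complements.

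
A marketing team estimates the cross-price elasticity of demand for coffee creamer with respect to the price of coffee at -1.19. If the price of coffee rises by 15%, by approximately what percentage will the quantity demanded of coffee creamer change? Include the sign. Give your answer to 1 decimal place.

-17.9%

%ΔQ ≈ ε × %ΔP of coffee = -1.19 × (15%) = -17.9%.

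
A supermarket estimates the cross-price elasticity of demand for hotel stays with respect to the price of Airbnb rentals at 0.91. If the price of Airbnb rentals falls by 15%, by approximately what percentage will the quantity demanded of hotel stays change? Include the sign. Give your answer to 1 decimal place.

-13.7%

%ΔQ ≈ ε × %ΔP of Airbnb rentals = 0.91 × (-15%) = -13.7%.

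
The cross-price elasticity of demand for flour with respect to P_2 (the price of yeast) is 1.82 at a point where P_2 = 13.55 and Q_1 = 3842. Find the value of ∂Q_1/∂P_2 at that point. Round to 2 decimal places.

ε = (∂Q_1/∂P_2)·(P_2/Q_1) ⇒ ∂Q_1/∂P_2 = ε·Q_1/P_2 = 1.82 × 3842/13.55 ≈ 516.05.

516.05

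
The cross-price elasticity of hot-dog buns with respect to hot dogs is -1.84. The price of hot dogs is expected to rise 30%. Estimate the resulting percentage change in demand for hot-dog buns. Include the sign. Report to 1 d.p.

%ΔQ ≈ ε × %ΔP of hot dogs = -1.84 × (30%) = -55.2%.
Demand for hot-dog buns falls by about 55.2%.

-55.2%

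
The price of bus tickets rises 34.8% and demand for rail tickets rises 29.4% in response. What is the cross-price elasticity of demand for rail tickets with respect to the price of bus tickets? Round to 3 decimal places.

0.845

ε = (%ΔQ of rail tickets) / (%ΔP of bus tickets) = (29.4%) / (34.8%) ≈ 0.845.
Positive cross-price elasticity: substitutes.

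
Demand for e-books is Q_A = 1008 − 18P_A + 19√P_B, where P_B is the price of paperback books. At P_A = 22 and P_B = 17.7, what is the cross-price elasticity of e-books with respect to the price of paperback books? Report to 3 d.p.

At P_A = 22 and P_B = 17.7: Q_A = 691.936.
∂Q_A/∂P_B = 19/(2√P_B) = 19/(2√17.7) = 2.2581.
ε = (∂Q_A/∂P_B)(P_B/Q_A) = 2.2581 × (17.7/691.936) ≈ 0.058.

0.058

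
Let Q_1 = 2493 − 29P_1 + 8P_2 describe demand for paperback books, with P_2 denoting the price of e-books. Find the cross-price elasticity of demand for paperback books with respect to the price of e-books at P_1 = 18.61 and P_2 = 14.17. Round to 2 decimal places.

0.05

At P_1 = 18.61 and P_2 = 14.17: Q_1 = 2066.67.
∂Q_1/∂P_2 = 8.
ε = (∂Q_1/∂P_2)(P_2/Q_1) = 8 × (14.17/2066.67) ≈ 0.05.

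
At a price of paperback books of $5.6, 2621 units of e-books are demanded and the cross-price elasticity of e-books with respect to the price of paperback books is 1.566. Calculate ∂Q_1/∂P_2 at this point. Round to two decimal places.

732.94

ε = (∂Q_1/∂P_2)·(P_2/Q_1) ⇒ ∂Q_1/∂P_2 = ε·Q_1/P_2 = 1.566 × 2621/5.6 ≈ 732.94.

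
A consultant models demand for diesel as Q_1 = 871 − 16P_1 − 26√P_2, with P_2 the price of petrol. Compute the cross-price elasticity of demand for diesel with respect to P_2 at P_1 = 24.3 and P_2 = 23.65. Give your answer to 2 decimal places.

-0.18

At P_1 = 24.3 and P_2 = 23.65: Q_1 = 355.759.
∂Q_1/∂P_2 = -26/(2√P_2) = -26/(2√23.65) = -2.6732.
ε = (∂Q_1/∂P_2)(P_2/Q_1) = -2.6732 × (23.65/355.759) ≈ -0.18.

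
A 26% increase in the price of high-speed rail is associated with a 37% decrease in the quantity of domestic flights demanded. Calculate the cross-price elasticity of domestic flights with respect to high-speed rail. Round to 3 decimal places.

ε = (%ΔQ of domestic flights) / (%ΔP of high-speed rail) = (-37%) / (26%) ≈ -1.423.
Negative cross-price elasticity: complements.

-1.423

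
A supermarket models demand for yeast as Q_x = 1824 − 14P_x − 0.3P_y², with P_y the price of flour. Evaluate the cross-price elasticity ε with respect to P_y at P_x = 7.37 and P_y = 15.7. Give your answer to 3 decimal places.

At P_x = 7.37 and P_y = 15.7: Q_x = 1646.873.
∂Q_x/∂P_y = -0.6P_y = -0.6(15.7) = -9.4200.
ε = (∂Q_x/∂P_y)(P_y/Q_x) = -9.4200 × (15.7/1646.873) ≈ -0.090.

-0.090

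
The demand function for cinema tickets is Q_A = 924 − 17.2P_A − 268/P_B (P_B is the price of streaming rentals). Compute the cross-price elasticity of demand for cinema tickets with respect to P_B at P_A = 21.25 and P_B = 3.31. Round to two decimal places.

0.17

At P_A = 21.25 and P_B = 3.31: Q_A = 477.533.
∂Q_A/∂P_B = 268/P_B² = 24.4613.
ε = (∂Q_A/∂P_B)(P_B/Q_A) = 24.4613 × (3.31/477.533) ≈ 0.17.
ε > 0: substitutes.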